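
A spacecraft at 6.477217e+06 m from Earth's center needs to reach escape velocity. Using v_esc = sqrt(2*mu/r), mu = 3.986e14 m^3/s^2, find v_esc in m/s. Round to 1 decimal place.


Step 1: 2*mu/r = 2 * 3.986e14 / 6.477217e+06 = 123077550.1269
Step 2: v_esc = sqrt(123077550.1269) = 11094.0 m/s

11094.0


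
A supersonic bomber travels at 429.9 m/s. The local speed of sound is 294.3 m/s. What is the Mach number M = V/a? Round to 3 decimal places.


Step 1: M = V / a = 429.9 / 294.3
Step 2: M = 1.461

1.461


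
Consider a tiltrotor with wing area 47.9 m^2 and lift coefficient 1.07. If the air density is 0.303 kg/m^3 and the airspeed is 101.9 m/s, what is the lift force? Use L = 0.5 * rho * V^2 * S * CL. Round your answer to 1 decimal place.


Step 1: Calculate dynamic pressure q = 0.5 * 0.303 * 101.9^2 = 0.5 * 0.303 * 10383.61 = 1573.1169 Pa
Step 2: Multiply by wing area and lift coefficient: L = 1573.1169 * 47.9 * 1.07
Step 3: L = 75352.3002 * 1.07 = 80627.0 N

80627.0


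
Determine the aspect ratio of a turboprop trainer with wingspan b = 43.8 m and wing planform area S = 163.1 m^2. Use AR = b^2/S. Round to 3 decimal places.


Step 1: b^2 = 43.8^2 = 1918.44
Step 2: AR = 1918.44 / 163.1 = 11.762

11.762


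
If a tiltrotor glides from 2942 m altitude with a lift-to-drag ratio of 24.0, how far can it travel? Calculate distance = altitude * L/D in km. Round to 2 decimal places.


Step 1: Glide distance = altitude * L/D = 2942 * 24.0 = 70608.0 m
Step 2: Convert to km: 70608.0 / 1000 = 70.61 km

70.61


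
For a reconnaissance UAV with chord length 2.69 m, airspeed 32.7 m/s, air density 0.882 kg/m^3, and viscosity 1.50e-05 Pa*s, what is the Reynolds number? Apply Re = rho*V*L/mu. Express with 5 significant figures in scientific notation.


Step 1: Numerator = rho * V * L = 0.882 * 32.7 * 2.69 = 77.583366
Step 2: Re = 77.583366 / 1.50e-05
Step 3: Re = 5.1722e+06

5.1722e+06


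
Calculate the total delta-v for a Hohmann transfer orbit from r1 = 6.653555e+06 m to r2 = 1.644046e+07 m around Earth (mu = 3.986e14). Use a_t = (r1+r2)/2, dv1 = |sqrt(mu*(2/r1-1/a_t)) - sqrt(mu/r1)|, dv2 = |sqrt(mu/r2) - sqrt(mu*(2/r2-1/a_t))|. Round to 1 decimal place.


Step 1: Transfer semi-major axis a_t = (6.653555e+06 + 1.644046e+07) / 2 = 1.154701e+07 m
Step 2: v1 (circular at r1) = sqrt(mu/r1) = 7740.01 m/s
Step 3: v_t1 = sqrt(mu*(2/r1 - 1/a_t)) = 9235.58 m/s
Step 4: dv1 = |9235.58 - 7740.01| = 1495.56 m/s
Step 5: v2 (circular at r2) = 4923.93 m/s, v_t2 = 3737.69 m/s
Step 6: dv2 = |4923.93 - 3737.69| = 1186.23 m/s
Step 7: Total delta-v = 1495.56 + 1186.23 = 2681.8 m/s

2681.8


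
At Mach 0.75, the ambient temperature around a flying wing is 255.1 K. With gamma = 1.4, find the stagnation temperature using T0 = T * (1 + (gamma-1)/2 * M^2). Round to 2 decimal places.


Step 1: (gamma-1)/2 = 0.2
Step 2: M^2 = 0.5625
Step 3: 1 + 0.2 * 0.5625 = 1.1125
Step 4: T0 = 255.1 * 1.1125 = 283.80 K

283.80


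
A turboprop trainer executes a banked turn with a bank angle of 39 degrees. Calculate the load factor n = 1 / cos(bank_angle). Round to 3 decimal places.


Step 1: Convert 39 degrees to radians = 0.680678
Step 2: cos(39 deg) = 0.777146
Step 3: n = 1 / 0.777146 = 1.287

1.287


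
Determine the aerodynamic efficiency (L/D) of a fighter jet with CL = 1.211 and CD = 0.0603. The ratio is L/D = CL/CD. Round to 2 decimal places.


Step 1: L/D = CL / CD = 1.211 / 0.0603
Step 2: L/D = 20.08

20.08


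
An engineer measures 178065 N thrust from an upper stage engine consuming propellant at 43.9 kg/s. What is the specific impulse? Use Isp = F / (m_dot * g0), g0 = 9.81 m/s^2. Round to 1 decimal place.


Step 1: m_dot * g0 = 43.9 * 9.81 = 430.66
Step 2: Isp = 178065 / 430.66 = 413.5 s

413.5


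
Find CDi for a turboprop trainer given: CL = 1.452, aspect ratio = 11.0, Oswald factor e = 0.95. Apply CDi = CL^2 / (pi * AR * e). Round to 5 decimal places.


Step 1: CL^2 = 1.452^2 = 2.108304
Step 2: pi * AR * e = 3.14159 * 11.0 * 0.95 = 32.829643
Step 3: CDi = 2.108304 / 32.829643 = 0.06422

0.06422


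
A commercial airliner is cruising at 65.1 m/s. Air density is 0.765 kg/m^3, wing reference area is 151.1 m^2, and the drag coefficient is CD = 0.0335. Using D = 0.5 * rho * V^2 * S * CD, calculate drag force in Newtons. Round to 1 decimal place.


Step 1: Dynamic pressure q = 0.5 * 0.765 * 65.1^2 = 1621.0388 Pa
Step 2: Drag D = q * S * CD = 1621.0388 * 151.1 * 0.0335
Step 3: D = 8205.5 N

8205.5


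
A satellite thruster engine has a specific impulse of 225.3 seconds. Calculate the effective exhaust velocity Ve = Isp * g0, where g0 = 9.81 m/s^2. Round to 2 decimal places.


Step 1: Ve = Isp * g0 = 225.3 * 9.81
Step 2: Ve = 2210.19 m/s

2210.19


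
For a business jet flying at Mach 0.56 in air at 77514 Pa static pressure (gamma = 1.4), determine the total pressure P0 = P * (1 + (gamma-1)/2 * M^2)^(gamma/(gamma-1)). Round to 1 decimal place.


Step 1: (gamma-1)/2 * M^2 = 0.2 * 0.3136 = 0.06272
Step 2: 1 + 0.06272 = 1.06272
Step 3: Exponent gamma/(gamma-1) = 3.5
Step 4: P0 = 77514 * 1.06272^3.5 = 95906.1 Pa

95906.1


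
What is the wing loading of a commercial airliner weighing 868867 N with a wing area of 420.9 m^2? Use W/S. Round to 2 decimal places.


Step 1: Wing loading = W / S = 868867 / 420.9
Step 2: Wing loading = 2064.31 N/m^2

2064.31


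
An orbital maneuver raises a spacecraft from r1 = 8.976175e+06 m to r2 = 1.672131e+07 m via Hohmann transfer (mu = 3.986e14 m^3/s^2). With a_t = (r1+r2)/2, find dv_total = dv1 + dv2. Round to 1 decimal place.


Step 1: Transfer semi-major axis a_t = (8.976175e+06 + 1.672131e+07) / 2 = 1.284874e+07 m
Step 2: v1 (circular at r1) = sqrt(mu/r1) = 6663.82 m/s
Step 3: v_t1 = sqrt(mu*(2/r1 - 1/a_t)) = 7602.0 m/s
Step 4: dv1 = |7602.0 - 6663.82| = 938.18 m/s
Step 5: v2 (circular at r2) = 4882.4 m/s, v_t2 = 4080.83 m/s
Step 6: dv2 = |4882.4 - 4080.83| = 801.57 m/s
Step 7: Total delta-v = 938.18 + 801.57 = 1739.8 m/s

1739.8


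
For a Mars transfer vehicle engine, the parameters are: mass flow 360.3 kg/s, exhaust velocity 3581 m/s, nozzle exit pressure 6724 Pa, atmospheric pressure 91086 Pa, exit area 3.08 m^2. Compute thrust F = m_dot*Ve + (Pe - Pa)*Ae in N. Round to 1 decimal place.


Step 1: Momentum thrust = m_dot * Ve = 360.3 * 3581 = 1290234.3 N
Step 2: Pressure thrust = (Pe - Pa) * Ae = (6724 - 91086) * 3.08 = -259834.96 N
Step 3: Total thrust F = 1290234.3 + -259834.96 = 1030399.3 N

1030399.3


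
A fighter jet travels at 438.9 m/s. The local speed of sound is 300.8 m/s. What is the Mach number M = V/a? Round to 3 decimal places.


Step 1: M = V / a = 438.9 / 300.8
Step 2: M = 1.459

1.459


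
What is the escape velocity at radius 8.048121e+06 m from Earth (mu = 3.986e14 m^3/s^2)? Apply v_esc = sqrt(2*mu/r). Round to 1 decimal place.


Step 1: 2*mu/r = 2 * 3.986e14 / 8.048121e+06 = 99054176.7451
Step 2: v_esc = sqrt(99054176.7451) = 9952.6 m/s

9952.6


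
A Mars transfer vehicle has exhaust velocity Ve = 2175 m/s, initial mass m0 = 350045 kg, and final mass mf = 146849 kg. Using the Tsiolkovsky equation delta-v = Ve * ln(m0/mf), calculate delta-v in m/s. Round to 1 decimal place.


Step 1: Mass ratio m0/mf = 350045 / 146849 = 2.383707
Step 2: ln(2.383707) = 0.868657
Step 3: delta-v = 2175 * 0.868657 = 1889.3 m/s

1889.3


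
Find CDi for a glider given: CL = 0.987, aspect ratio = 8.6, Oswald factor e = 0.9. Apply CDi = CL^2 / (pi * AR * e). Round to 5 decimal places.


Step 1: CL^2 = 0.987^2 = 0.974169
Step 2: pi * AR * e = 3.14159 * 8.6 * 0.9 = 24.315927
Step 3: CDi = 0.974169 / 24.315927 = 0.04006

0.04006


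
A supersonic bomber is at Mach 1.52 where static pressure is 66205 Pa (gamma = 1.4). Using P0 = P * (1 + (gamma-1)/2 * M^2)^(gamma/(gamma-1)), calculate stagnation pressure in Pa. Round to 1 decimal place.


Step 1: (gamma-1)/2 * M^2 = 0.2 * 2.3104 = 0.46208
Step 2: 1 + 0.46208 = 1.46208
Step 3: Exponent gamma/(gamma-1) = 3.5
Step 4: P0 = 66205 * 1.46208^3.5 = 250201.4 Pa

250201.4


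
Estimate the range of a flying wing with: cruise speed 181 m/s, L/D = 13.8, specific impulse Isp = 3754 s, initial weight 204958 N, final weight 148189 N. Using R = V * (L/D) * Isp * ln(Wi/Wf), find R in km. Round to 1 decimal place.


Step 1: Coefficient = V * (L/D) * Isp = 181 * 13.8 * 3754 = 9376741.2 m
Step 2: Wi/Wf = 204958 / 148189 = 1.383085
Step 3: ln(1.383085) = 0.324317
Step 4: R = 9376741.2 * 0.324317 = 3041032.8 m = 3041.0 km

3041.0


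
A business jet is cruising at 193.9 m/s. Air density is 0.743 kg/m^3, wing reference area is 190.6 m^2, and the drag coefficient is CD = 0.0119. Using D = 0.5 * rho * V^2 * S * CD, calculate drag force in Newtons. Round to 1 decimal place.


Step 1: Dynamic pressure q = 0.5 * 0.743 * 193.9^2 = 13967.3635 Pa
Step 2: Drag D = q * S * CD = 13967.3635 * 190.6 * 0.0119
Step 3: D = 31679.9 N

31679.9


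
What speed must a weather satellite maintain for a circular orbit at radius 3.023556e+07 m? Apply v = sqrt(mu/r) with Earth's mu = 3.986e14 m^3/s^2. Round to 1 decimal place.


Step 1: mu / r = 3.986e14 / 3.023556e+07 = 13183152.5528
Step 2: v = sqrt(13183152.5528) = 3630.9 m/s

3630.9


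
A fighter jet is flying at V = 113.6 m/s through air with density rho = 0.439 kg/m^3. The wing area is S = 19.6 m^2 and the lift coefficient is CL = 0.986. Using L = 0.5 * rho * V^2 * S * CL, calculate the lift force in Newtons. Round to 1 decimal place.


Step 1: Calculate dynamic pressure q = 0.5 * 0.439 * 113.6^2 = 0.5 * 0.439 * 12904.96 = 2832.6387 Pa
Step 2: Multiply by wing area and lift coefficient: L = 2832.6387 * 19.6 * 0.986
Step 3: L = 55519.7189 * 0.986 = 54742.4 N

54742.4


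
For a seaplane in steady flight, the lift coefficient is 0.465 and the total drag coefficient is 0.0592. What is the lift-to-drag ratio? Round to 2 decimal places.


Step 1: L/D = CL / CD = 0.465 / 0.0592
Step 2: L/D = 7.85

7.85


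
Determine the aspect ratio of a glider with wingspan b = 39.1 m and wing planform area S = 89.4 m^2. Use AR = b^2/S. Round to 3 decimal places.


Step 1: b^2 = 39.1^2 = 1528.81
Step 2: AR = 1528.81 / 89.4 = 17.101

17.101


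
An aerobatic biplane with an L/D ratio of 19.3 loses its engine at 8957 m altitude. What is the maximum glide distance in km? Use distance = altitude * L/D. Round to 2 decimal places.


Step 1: Glide distance = altitude * L/D = 8957 * 19.3 = 172870.1 m
Step 2: Convert to km: 172870.1 / 1000 = 172.87 km

172.87


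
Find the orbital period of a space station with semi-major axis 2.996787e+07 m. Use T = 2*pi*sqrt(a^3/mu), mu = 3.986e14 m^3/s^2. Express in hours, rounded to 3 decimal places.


Step 1: a^3 / mu = 2.691334e+22 / 3.986e14 = 6.751967e+07
Step 2: sqrt(6.751967e+07) = 8217.0356 s
Step 3: T = 2*pi * 8217.0356 = 51629.16 s
Step 4: T in hours = 51629.16 / 3600 = 14.341 hours

14.341


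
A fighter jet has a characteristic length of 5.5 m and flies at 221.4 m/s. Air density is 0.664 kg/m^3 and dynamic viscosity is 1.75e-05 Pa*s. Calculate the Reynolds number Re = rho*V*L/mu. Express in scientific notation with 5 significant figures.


Step 1: Numerator = rho * V * L = 0.664 * 221.4 * 5.5 = 808.5528
Step 2: Re = 808.5528 / 1.75e-05
Step 3: Re = 4.6203e+07

4.6203e+07


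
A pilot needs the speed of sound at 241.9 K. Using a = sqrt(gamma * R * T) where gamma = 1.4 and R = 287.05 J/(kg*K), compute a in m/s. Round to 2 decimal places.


Step 1: gamma * R * T = 1.4 * 287.05 * 241.9 = 97212.353
Step 2: a = sqrt(97212.353) = 311.79 m/s

311.79


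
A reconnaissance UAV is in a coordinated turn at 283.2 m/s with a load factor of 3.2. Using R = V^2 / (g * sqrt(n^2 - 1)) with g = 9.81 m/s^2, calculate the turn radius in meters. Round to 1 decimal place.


Step 1: V^2 = 283.2^2 = 80202.24
Step 2: n^2 - 1 = 3.2^2 - 1 = 9.24
Step 3: sqrt(9.24) = 3.039737
Step 4: R = 80202.24 / (9.81 * 3.039737) = 2689.6 m

2689.6


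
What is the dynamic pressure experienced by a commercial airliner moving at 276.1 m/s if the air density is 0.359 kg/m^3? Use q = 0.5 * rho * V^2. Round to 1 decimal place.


Step 1: V^2 = 276.1^2 = 76231.21
Step 2: q = 0.5 * 0.359 * 76231.21
Step 3: q = 13683.5 Pa

13683.5


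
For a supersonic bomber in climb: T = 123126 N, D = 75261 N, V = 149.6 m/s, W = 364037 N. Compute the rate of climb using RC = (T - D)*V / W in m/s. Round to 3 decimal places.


Step 1: Excess thrust = T - D = 123126 - 75261 = 47865 N
Step 2: Excess power = 47865 * 149.6 = 7160604.0 W
Step 3: RC = 7160604.0 / 364037 = 19.670 m/s

19.670


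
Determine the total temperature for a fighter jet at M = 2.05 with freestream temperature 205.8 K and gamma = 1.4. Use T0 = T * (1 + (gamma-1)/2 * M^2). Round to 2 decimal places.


Step 1: (gamma-1)/2 = 0.2
Step 2: M^2 = 4.2025
Step 3: 1 + 0.2 * 4.2025 = 1.8405
Step 4: T0 = 205.8 * 1.8405 = 378.77 K

378.77


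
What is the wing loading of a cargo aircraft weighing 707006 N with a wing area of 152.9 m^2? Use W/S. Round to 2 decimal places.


Step 1: Wing loading = W / S = 707006 / 152.9
Step 2: Wing loading = 4623.98 N/m^2

4623.98


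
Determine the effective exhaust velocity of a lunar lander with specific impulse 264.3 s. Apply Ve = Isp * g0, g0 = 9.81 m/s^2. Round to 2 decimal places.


Step 1: Ve = Isp * g0 = 264.3 * 9.81
Step 2: Ve = 2592.78 m/s

2592.78


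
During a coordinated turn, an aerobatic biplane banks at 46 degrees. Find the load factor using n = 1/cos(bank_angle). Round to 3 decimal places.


Step 1: Convert 46 degrees to radians = 0.802851
Step 2: cos(46 deg) = 0.694658
Step 3: n = 1 / 0.694658 = 1.440

1.440


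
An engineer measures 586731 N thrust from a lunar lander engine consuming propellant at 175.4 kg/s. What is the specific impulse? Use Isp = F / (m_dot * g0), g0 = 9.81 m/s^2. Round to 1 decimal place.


Step 1: m_dot * g0 = 175.4 * 9.81 = 1720.67
Step 2: Isp = 586731 / 1720.67 = 341.0 s

341.0


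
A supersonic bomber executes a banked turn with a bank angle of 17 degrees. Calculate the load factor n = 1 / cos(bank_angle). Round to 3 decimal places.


Step 1: Convert 17 degrees to radians = 0.296706
Step 2: cos(17 deg) = 0.956305
Step 3: n = 1 / 0.956305 = 1.046

1.046


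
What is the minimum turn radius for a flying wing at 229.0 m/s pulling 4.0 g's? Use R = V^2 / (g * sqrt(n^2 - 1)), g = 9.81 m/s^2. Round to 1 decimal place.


Step 1: V^2 = 229.0^2 = 52441.0
Step 2: n^2 - 1 = 4.0^2 - 1 = 15.0
Step 3: sqrt(15.0) = 3.872983
Step 4: R = 52441.0 / (9.81 * 3.872983) = 1380.2 m

1380.2


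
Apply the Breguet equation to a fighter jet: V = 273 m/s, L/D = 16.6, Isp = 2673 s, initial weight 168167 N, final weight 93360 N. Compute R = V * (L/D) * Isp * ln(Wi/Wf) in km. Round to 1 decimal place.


Step 1: Coefficient = V * (L/D) * Isp = 273 * 16.6 * 2673 = 12113501.4 m
Step 2: Wi/Wf = 168167 / 93360 = 1.801275
Step 3: ln(1.801275) = 0.588495
Step 4: R = 12113501.4 * 0.588495 = 7128729.5 m = 7128.7 km

7128.7


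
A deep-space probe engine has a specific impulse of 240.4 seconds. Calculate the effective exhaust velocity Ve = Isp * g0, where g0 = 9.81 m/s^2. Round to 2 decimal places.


Step 1: Ve = Isp * g0 = 240.4 * 9.81
Step 2: Ve = 2358.32 m/s

2358.32


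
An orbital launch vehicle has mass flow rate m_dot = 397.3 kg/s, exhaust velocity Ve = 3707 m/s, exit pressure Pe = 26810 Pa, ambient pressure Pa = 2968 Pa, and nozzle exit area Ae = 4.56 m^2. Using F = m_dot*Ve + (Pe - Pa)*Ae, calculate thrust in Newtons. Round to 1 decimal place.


Step 1: Momentum thrust = m_dot * Ve = 397.3 * 3707 = 1472791.1 N
Step 2: Pressure thrust = (Pe - Pa) * Ae = (26810 - 2968) * 4.56 = 108719.52 N
Step 3: Total thrust F = 1472791.1 + 108719.52 = 1581510.6 N

1581510.6


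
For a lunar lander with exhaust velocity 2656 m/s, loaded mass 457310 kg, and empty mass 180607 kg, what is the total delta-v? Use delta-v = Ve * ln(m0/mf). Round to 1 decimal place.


Step 1: Mass ratio m0/mf = 457310 / 180607 = 2.532072
Step 2: ln(2.532072) = 0.929038
Step 3: delta-v = 2656 * 0.929038 = 2467.5 m/s

2467.5


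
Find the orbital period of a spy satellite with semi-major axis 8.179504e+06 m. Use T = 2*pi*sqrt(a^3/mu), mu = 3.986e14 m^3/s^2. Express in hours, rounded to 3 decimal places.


Step 1: a^3 / mu = 5.472439e+20 / 3.986e14 = 1.372915e+06
Step 2: sqrt(1.372915e+06) = 1171.7145 s
Step 3: T = 2*pi * 1171.7145 = 7362.1 s
Step 4: T in hours = 7362.1 / 3600 = 2.045 hours

2.045


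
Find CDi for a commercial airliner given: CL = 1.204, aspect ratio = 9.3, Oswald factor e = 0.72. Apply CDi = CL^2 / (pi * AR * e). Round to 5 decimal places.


Step 1: CL^2 = 1.204^2 = 1.449616
Step 2: pi * AR * e = 3.14159 * 9.3 * 0.72 = 21.036104
Step 3: CDi = 1.449616 / 21.036104 = 0.06891

0.06891


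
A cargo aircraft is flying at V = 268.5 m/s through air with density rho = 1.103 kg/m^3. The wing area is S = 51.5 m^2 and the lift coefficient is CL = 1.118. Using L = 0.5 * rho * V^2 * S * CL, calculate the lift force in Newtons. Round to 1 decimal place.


Step 1: Calculate dynamic pressure q = 0.5 * 1.103 * 268.5^2 = 0.5 * 1.103 * 72092.25 = 39758.8759 Pa
Step 2: Multiply by wing area and lift coefficient: L = 39758.8759 * 51.5 * 1.118
Step 3: L = 2047582.1076 * 1.118 = 2289196.8 N

2289196.8


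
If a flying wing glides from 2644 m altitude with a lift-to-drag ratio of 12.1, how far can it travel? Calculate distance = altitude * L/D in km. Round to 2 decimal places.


Step 1: Glide distance = altitude * L/D = 2644 * 12.1 = 31992.4 m
Step 2: Convert to km: 31992.4 / 1000 = 31.99 km

31.99


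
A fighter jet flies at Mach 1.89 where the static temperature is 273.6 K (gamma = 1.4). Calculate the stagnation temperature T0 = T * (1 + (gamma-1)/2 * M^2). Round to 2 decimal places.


Step 1: (gamma-1)/2 = 0.2
Step 2: M^2 = 3.5721
Step 3: 1 + 0.2 * 3.5721 = 1.71442
Step 4: T0 = 273.6 * 1.71442 = 469.07 K

469.07


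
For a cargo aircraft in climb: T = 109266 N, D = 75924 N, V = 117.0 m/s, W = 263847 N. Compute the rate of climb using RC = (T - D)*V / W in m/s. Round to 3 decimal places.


Step 1: Excess thrust = T - D = 109266 - 75924 = 33342 N
Step 2: Excess power = 33342 * 117.0 = 3901014.0 W
Step 3: RC = 3901014.0 / 263847 = 14.785 m/s

14.785


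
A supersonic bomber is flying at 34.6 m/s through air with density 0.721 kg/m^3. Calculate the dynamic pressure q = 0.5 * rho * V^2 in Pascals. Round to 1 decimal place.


Step 1: V^2 = 34.6^2 = 1197.16
Step 2: q = 0.5 * 0.721 * 1197.16
Step 3: q = 431.6 Pa

431.6


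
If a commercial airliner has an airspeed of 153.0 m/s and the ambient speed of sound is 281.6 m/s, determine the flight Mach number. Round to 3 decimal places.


Step 1: M = V / a = 153.0 / 281.6
Step 2: M = 0.543

0.543


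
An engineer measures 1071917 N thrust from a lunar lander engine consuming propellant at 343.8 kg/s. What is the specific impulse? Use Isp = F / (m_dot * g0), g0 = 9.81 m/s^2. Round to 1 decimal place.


Step 1: m_dot * g0 = 343.8 * 9.81 = 3372.68
Step 2: Isp = 1071917 / 3372.68 = 317.8 s

317.8


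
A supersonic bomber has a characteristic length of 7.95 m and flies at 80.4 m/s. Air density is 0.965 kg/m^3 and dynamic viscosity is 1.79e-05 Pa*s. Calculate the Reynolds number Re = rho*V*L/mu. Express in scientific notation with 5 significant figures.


Step 1: Numerator = rho * V * L = 0.965 * 80.4 * 7.95 = 616.8087
Step 2: Re = 616.8087 / 1.79e-05
Step 3: Re = 3.4459e+07

3.4459e+07


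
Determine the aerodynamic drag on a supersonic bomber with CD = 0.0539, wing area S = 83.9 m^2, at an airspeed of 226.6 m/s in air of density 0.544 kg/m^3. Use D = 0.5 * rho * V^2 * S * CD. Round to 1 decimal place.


Step 1: Dynamic pressure q = 0.5 * 0.544 * 226.6^2 = 13966.5363 Pa
Step 2: Drag D = q * S * CD = 13966.5363 * 83.9 * 0.0539
Step 3: D = 63159.6 N

63159.6


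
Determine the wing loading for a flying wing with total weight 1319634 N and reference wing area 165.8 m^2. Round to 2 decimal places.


Step 1: Wing loading = W / S = 1319634 / 165.8
Step 2: Wing loading = 7959.19 N/m^2

7959.19


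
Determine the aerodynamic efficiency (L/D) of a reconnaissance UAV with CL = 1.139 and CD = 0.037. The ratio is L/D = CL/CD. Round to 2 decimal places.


Step 1: L/D = CL / CD = 1.139 / 0.037
Step 2: L/D = 30.78

30.78


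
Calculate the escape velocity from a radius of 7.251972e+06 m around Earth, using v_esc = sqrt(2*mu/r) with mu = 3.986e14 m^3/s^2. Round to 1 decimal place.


Step 1: 2*mu/r = 2 * 3.986e14 / 7.251972e+06 = 109928720.0778
Step 2: v_esc = sqrt(109928720.0778) = 10484.7 m/s

10484.7


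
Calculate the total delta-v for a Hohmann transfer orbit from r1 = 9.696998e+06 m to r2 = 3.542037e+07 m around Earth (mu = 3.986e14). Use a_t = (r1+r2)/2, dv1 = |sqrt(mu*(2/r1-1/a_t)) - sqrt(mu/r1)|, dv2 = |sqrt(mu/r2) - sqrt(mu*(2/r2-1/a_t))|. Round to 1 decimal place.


Step 1: Transfer semi-major axis a_t = (9.696998e+06 + 3.542037e+07) / 2 = 2.255868e+07 m
Step 2: v1 (circular at r1) = sqrt(mu/r1) = 6411.36 m/s
Step 3: v_t1 = sqrt(mu*(2/r1 - 1/a_t)) = 8033.77 m/s
Step 4: dv1 = |8033.77 - 6411.36| = 1622.42 m/s
Step 5: v2 (circular at r2) = 3354.61 m/s, v_t2 = 2199.4 m/s
Step 6: dv2 = |3354.61 - 2199.4| = 1155.21 m/s
Step 7: Total delta-v = 1622.42 + 1155.21 = 2777.6 m/s

2777.6


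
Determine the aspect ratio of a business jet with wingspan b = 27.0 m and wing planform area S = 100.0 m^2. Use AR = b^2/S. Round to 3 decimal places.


Step 1: b^2 = 27.0^2 = 729.0
Step 2: AR = 729.0 / 100.0 = 7.290

7.290


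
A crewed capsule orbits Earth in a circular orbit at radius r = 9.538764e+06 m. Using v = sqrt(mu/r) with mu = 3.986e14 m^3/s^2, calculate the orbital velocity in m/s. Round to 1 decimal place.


Step 1: mu / r = 3.986e14 / 9.538764e+06 = 41787384.6129
Step 2: v = sqrt(41787384.6129) = 6464.3 m/s

6464.3


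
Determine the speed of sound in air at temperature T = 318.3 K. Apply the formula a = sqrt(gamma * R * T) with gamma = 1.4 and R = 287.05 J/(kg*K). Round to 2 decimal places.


Step 1: gamma * R * T = 1.4 * 287.05 * 318.3 = 127915.221
Step 2: a = sqrt(127915.221) = 357.65 m/s

357.65


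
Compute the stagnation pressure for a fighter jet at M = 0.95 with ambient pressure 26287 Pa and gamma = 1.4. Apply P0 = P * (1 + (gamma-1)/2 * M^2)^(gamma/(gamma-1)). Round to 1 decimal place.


Step 1: (gamma-1)/2 * M^2 = 0.2 * 0.9025 = 0.1805
Step 2: 1 + 0.1805 = 1.1805
Step 3: Exponent gamma/(gamma-1) = 3.5
Step 4: P0 = 26287 * 1.1805^3.5 = 46986.4 Pa

46986.4


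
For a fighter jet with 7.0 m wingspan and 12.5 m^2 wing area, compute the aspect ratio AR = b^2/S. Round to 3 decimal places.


Step 1: b^2 = 7.0^2 = 49.0
Step 2: AR = 49.0 / 12.5 = 3.920

3.920


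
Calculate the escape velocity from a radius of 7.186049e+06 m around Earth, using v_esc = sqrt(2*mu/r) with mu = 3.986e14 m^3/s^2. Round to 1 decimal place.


Step 1: 2*mu/r = 2 * 3.986e14 / 7.186049e+06 = 110937178.4133
Step 2: v_esc = sqrt(110937178.4133) = 10532.7 m/s

10532.7


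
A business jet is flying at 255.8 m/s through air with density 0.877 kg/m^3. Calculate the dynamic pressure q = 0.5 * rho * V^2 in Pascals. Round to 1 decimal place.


Step 1: V^2 = 255.8^2 = 65433.64
Step 2: q = 0.5 * 0.877 * 65433.64
Step 3: q = 28692.7 Pa

28692.7


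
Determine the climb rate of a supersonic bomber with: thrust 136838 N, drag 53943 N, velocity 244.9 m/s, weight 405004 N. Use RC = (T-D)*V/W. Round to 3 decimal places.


Step 1: Excess thrust = T - D = 136838 - 53943 = 82895 N
Step 2: Excess power = 82895 * 244.9 = 20300985.5 W
Step 3: RC = 20300985.5 / 405004 = 50.125 m/s

50.125


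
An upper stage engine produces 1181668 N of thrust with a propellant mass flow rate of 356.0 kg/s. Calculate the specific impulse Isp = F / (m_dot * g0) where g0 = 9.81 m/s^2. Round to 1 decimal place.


Step 1: m_dot * g0 = 356.0 * 9.81 = 3492.36
Step 2: Isp = 1181668 / 3492.36 = 338.4 s

338.4


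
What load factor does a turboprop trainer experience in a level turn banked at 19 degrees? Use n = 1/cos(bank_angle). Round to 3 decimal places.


Step 1: Convert 19 degrees to radians = 0.331613
Step 2: cos(19 deg) = 0.945519
Step 3: n = 1 / 0.945519 = 1.058

1.058


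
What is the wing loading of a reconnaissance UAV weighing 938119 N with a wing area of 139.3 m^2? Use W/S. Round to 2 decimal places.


Step 1: Wing loading = W / S = 938119 / 139.3
Step 2: Wing loading = 6734.52 N/m^2

6734.52


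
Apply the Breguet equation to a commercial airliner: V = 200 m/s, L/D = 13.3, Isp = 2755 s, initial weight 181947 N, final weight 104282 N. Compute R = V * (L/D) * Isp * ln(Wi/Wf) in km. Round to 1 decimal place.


Step 1: Coefficient = V * (L/D) * Isp = 200 * 13.3 * 2755 = 7328300.0 m
Step 2: Wi/Wf = 181947 / 104282 = 1.744759
Step 3: ln(1.744759) = 0.556617
Step 4: R = 7328300.0 * 0.556617 = 4079053.9 m = 4079.1 km

4079.1


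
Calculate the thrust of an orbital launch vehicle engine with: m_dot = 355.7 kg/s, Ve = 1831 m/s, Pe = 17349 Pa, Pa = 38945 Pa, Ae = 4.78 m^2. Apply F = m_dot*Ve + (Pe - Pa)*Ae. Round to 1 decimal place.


Step 1: Momentum thrust = m_dot * Ve = 355.7 * 1831 = 651286.7 N
Step 2: Pressure thrust = (Pe - Pa) * Ae = (17349 - 38945) * 4.78 = -103228.88 N
Step 3: Total thrust F = 651286.7 + -103228.88 = 548057.8 N

548057.8


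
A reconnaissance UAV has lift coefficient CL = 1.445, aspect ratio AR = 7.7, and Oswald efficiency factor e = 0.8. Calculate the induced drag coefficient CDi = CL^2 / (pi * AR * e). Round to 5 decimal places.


Step 1: CL^2 = 1.445^2 = 2.088025
Step 2: pi * AR * e = 3.14159 * 7.7 * 0.8 = 19.352211
Step 3: CDi = 2.088025 / 19.352211 = 0.10790

0.10790


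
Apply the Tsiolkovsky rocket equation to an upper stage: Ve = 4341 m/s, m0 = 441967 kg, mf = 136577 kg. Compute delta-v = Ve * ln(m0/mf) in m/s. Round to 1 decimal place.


Step 1: Mass ratio m0/mf = 441967 / 136577 = 3.236028
Step 2: ln(3.236028) = 1.174347
Step 3: delta-v = 4341 * 1.174347 = 5097.8 m/s

5097.8


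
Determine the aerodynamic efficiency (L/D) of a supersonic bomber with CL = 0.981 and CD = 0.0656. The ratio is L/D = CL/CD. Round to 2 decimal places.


Step 1: L/D = CL / CD = 0.981 / 0.0656
Step 2: L/D = 14.95

14.95


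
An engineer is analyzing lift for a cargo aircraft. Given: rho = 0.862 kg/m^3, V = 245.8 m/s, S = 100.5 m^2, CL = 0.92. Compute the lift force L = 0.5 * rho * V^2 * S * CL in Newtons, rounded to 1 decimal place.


Step 1: Calculate dynamic pressure q = 0.5 * 0.862 * 245.8^2 = 0.5 * 0.862 * 60417.64 = 26040.0028 Pa
Step 2: Multiply by wing area and lift coefficient: L = 26040.0028 * 100.5 * 0.92
Step 3: L = 2617020.2854 * 0.92 = 2407658.7 N

2407658.7


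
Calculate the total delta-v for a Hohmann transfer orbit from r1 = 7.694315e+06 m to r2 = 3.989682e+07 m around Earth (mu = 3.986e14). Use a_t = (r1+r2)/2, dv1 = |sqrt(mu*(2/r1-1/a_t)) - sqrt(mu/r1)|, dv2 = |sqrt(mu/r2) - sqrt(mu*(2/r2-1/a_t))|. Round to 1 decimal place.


Step 1: Transfer semi-major axis a_t = (7.694315e+06 + 3.989682e+07) / 2 = 2.379557e+07 m
Step 2: v1 (circular at r1) = sqrt(mu/r1) = 7197.53 m/s
Step 3: v_t1 = sqrt(mu*(2/r1 - 1/a_t)) = 9319.76 m/s
Step 4: dv1 = |9319.76 - 7197.53| = 2122.23 m/s
Step 5: v2 (circular at r2) = 3160.82 m/s, v_t2 = 1797.37 m/s
Step 6: dv2 = |3160.82 - 1797.37| = 1363.45 m/s
Step 7: Total delta-v = 2122.23 + 1363.45 = 3485.7 m/s

3485.7


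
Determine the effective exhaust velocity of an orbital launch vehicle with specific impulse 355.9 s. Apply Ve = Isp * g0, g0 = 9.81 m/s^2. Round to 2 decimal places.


Step 1: Ve = Isp * g0 = 355.9 * 9.81
Step 2: Ve = 3491.38 m/s

3491.38


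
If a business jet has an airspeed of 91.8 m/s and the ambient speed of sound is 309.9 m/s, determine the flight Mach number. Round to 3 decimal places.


Step 1: M = V / a = 91.8 / 309.9
Step 2: M = 0.296

0.296


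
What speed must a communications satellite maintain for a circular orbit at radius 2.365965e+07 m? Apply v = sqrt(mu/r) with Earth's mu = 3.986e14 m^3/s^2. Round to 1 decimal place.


Step 1: mu / r = 3.986e14 / 2.365965e+07 = 16847248.3743
Step 2: v = sqrt(16847248.3743) = 4104.5 m/s

4104.5


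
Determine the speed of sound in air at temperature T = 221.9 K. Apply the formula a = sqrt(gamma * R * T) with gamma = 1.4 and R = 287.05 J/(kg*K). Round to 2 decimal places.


Step 1: gamma * R * T = 1.4 * 287.05 * 221.9 = 89174.953
Step 2: a = sqrt(89174.953) = 298.62 m/s

298.62


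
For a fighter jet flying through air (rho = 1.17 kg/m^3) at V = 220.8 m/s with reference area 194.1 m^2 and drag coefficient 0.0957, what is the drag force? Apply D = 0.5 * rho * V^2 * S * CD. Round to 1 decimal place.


Step 1: Dynamic pressure q = 0.5 * 1.17 * 220.8^2 = 28520.2944 Pa
Step 2: Drag D = q * S * CD = 28520.2944 * 194.1 * 0.0957
Step 3: D = 529775.0 N

529775.0


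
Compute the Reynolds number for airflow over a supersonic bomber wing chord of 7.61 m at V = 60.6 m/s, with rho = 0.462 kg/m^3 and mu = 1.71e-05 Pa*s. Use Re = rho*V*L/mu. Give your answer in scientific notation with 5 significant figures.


Step 1: Numerator = rho * V * L = 0.462 * 60.6 * 7.61 = 213.058692
Step 2: Re = 213.058692 / 1.71e-05
Step 3: Re = 1.2460e+07

1.2460e+07


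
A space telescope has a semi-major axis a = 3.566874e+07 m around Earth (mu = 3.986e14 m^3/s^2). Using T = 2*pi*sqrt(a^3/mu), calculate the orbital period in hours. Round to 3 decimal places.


Step 1: a^3 / mu = 4.537988e+22 / 3.986e14 = 1.138482e+08
Step 2: sqrt(1.138482e+08) = 10669.9653 s
Step 3: T = 2*pi * 10669.9653 = 67041.37 s
Step 4: T in hours = 67041.37 / 3600 = 18.623 hours

18.623


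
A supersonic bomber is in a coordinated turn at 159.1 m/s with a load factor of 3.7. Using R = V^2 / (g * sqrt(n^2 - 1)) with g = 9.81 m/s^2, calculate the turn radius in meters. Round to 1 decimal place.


Step 1: V^2 = 159.1^2 = 25312.81
Step 2: n^2 - 1 = 3.7^2 - 1 = 12.69
Step 3: sqrt(12.69) = 3.562303
Step 4: R = 25312.81 / (9.81 * 3.562303) = 724.3 m

724.3


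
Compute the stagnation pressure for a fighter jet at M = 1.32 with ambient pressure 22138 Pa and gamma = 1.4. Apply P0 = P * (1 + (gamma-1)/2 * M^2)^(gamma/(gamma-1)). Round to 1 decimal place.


Step 1: (gamma-1)/2 * M^2 = 0.2 * 1.7424 = 0.34848
Step 2: 1 + 0.34848 = 1.34848
Step 3: Exponent gamma/(gamma-1) = 3.5
Step 4: P0 = 22138 * 1.34848^3.5 = 63036.8 Pa

63036.8


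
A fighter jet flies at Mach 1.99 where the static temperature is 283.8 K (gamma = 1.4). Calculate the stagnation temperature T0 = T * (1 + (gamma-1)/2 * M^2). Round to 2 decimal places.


Step 1: (gamma-1)/2 = 0.2
Step 2: M^2 = 3.9601
Step 3: 1 + 0.2 * 3.9601 = 1.79202
Step 4: T0 = 283.8 * 1.79202 = 508.58 K

508.58


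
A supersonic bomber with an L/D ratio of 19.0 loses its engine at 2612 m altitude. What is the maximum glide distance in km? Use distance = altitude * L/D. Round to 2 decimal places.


Step 1: Glide distance = altitude * L/D = 2612 * 19.0 = 49628.0 m
Step 2: Convert to km: 49628.0 / 1000 = 49.63 km

49.63


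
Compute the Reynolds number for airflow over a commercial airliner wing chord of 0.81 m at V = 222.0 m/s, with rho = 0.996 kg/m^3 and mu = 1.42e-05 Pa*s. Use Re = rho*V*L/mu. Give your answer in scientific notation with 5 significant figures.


Step 1: Numerator = rho * V * L = 0.996 * 222.0 * 0.81 = 179.10072
Step 2: Re = 179.10072 / 1.42e-05
Step 3: Re = 1.2613e+07

1.2613e+07


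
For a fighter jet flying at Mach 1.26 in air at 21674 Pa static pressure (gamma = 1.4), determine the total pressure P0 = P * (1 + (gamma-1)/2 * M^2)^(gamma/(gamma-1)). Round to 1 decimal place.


Step 1: (gamma-1)/2 * M^2 = 0.2 * 1.5876 = 0.31752
Step 2: 1 + 0.31752 = 1.31752
Step 3: Exponent gamma/(gamma-1) = 3.5
Step 4: P0 = 21674 * 1.31752^3.5 = 56897.0 Pa

56897.0


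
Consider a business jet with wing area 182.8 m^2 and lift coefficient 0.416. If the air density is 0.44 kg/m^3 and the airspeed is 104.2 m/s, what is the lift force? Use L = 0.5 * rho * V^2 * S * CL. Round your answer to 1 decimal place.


Step 1: Calculate dynamic pressure q = 0.5 * 0.44 * 104.2^2 = 0.5 * 0.44 * 10857.64 = 2388.6808 Pa
Step 2: Multiply by wing area and lift coefficient: L = 2388.6808 * 182.8 * 0.416
Step 3: L = 436650.8502 * 0.416 = 181646.8 N

181646.8


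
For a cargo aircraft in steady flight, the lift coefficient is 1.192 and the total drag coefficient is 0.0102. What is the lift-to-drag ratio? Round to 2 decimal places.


Step 1: L/D = CL / CD = 1.192 / 0.0102
Step 2: L/D = 116.86

116.86


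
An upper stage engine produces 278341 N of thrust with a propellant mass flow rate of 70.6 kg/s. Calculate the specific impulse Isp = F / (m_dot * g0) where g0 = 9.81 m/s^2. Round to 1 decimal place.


Step 1: m_dot * g0 = 70.6 * 9.81 = 692.59
Step 2: Isp = 278341 / 692.59 = 401.9 s

401.9


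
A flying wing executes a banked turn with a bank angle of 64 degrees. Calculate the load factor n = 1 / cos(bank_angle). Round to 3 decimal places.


Step 1: Convert 64 degrees to radians = 1.117011
Step 2: cos(64 deg) = 0.438371
Step 3: n = 1 / 0.438371 = 2.281

2.281


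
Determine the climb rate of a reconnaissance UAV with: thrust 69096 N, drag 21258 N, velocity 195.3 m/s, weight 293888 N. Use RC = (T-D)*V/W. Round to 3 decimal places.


Step 1: Excess thrust = T - D = 69096 - 21258 = 47838 N
Step 2: Excess power = 47838 * 195.3 = 9342761.4 W
Step 3: RC = 9342761.4 / 293888 = 31.790 m/s

31.790


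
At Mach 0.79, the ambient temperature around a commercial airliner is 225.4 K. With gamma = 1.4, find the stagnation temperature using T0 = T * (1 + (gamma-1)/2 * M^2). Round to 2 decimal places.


Step 1: (gamma-1)/2 = 0.2
Step 2: M^2 = 0.6241
Step 3: 1 + 0.2 * 0.6241 = 1.12482
Step 4: T0 = 225.4 * 1.12482 = 253.53 K

253.53


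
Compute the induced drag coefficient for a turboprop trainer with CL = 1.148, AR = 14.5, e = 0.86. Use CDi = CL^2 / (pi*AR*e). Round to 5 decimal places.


Step 1: CL^2 = 1.148^2 = 1.317904
Step 2: pi * AR * e = 3.14159 * 14.5 * 0.86 = 39.17566
Step 3: CDi = 1.317904 / 39.17566 = 0.03364

0.03364


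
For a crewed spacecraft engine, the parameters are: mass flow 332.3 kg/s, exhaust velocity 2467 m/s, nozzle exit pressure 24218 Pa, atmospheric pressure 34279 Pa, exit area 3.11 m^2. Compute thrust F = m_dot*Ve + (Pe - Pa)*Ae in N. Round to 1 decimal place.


Step 1: Momentum thrust = m_dot * Ve = 332.3 * 2467 = 819784.1 N
Step 2: Pressure thrust = (Pe - Pa) * Ae = (24218 - 34279) * 3.11 = -31289.71 N
Step 3: Total thrust F = 819784.1 + -31289.71 = 788494.4 N

788494.4


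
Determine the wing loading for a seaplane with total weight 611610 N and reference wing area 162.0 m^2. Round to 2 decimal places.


Step 1: Wing loading = W / S = 611610 / 162.0
Step 2: Wing loading = 3775.37 N/m^2

3775.37


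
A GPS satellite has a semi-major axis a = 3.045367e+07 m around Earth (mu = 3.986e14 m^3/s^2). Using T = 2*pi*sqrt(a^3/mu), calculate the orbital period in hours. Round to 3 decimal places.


Step 1: a^3 / mu = 2.824353e+22 / 3.986e14 = 7.085681e+07
Step 2: sqrt(7.085681e+07) = 8417.6489 s
Step 3: T = 2*pi * 8417.6489 = 52889.65 s
Step 4: T in hours = 52889.65 / 3600 = 14.692 hours

14.692


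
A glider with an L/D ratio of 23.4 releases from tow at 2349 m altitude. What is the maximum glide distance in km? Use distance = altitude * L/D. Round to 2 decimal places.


Step 1: Glide distance = altitude * L/D = 2349 * 23.4 = 54966.6 m
Step 2: Convert to km: 54966.6 / 1000 = 54.97 km

54.97


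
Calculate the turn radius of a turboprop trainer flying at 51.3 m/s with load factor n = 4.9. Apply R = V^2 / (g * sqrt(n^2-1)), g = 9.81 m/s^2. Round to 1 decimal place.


Step 1: V^2 = 51.3^2 = 2631.69
Step 2: n^2 - 1 = 4.9^2 - 1 = 23.01
Step 3: sqrt(23.01) = 4.796874
Step 4: R = 2631.69 / (9.81 * 4.796874) = 55.9 m

55.9


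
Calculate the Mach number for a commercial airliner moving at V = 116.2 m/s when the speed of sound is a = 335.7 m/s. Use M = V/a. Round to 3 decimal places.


Step 1: M = V / a = 116.2 / 335.7
Step 2: M = 0.346

0.346


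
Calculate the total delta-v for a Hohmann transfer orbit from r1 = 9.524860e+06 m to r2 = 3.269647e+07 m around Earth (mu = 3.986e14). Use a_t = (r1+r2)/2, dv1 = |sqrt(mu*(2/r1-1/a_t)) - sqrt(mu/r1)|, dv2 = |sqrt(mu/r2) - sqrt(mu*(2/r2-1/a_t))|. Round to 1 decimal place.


Step 1: Transfer semi-major axis a_t = (9.524860e+06 + 3.269647e+07) / 2 = 2.111066e+07 m
Step 2: v1 (circular at r1) = sqrt(mu/r1) = 6469.03 m/s
Step 3: v_t1 = sqrt(mu*(2/r1 - 1/a_t)) = 8050.8 m/s
Step 4: dv1 = |8050.8 - 6469.03| = 1581.76 m/s
Step 5: v2 (circular at r2) = 3491.55 m/s, v_t2 = 2345.29 m/s
Step 6: dv2 = |3491.55 - 2345.29| = 1146.26 m/s
Step 7: Total delta-v = 1581.76 + 1146.26 = 2728.0 m/s

2728.0


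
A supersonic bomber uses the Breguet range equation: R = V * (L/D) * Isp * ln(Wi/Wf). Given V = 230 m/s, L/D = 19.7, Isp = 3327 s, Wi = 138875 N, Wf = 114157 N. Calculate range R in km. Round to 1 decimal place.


Step 1: Coefficient = V * (L/D) * Isp = 230 * 19.7 * 3327 = 15074637.0 m
Step 2: Wi/Wf = 138875 / 114157 = 1.216526
Step 3: ln(1.216526) = 0.196
Step 4: R = 15074637.0 * 0.196 = 2954622.1 m = 2954.6 km

2954.6


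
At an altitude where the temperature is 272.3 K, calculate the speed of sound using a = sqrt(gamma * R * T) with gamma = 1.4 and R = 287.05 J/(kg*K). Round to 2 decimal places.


Step 1: gamma * R * T = 1.4 * 287.05 * 272.3 = 109429.201
Step 2: a = sqrt(109429.201) = 330.80 m/s

330.80


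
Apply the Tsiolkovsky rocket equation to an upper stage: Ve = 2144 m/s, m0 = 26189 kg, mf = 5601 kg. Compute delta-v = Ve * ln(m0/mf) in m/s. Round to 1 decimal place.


Step 1: Mass ratio m0/mf = 26189 / 5601 = 4.675772
Step 2: ln(4.675772) = 1.542394
Step 3: delta-v = 2144 * 1.542394 = 3306.9 m/s

3306.9


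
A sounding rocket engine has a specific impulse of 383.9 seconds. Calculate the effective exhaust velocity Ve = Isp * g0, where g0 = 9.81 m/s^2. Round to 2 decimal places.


Step 1: Ve = Isp * g0 = 383.9 * 9.81
Step 2: Ve = 3766.06 m/s

3766.06


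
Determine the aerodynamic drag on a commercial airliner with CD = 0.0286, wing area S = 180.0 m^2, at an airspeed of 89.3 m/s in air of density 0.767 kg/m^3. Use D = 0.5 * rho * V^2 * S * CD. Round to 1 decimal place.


Step 1: Dynamic pressure q = 0.5 * 0.767 * 89.3^2 = 3058.2169 Pa
Step 2: Drag D = q * S * CD = 3058.2169 * 180.0 * 0.0286
Step 3: D = 15743.7 N

15743.7


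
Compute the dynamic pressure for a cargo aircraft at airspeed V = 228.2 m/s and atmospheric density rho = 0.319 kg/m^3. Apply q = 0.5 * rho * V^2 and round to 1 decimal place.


Step 1: V^2 = 228.2^2 = 52075.24
Step 2: q = 0.5 * 0.319 * 52075.24
Step 3: q = 8306.0 Pa

8306.0


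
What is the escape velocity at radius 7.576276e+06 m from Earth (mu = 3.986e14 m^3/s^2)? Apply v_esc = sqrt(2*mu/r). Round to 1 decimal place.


Step 1: 2*mu/r = 2 * 3.986e14 / 7.576276e+06 = 105223199.366
Step 2: v_esc = sqrt(105223199.366) = 10257.8 m/s

10257.8


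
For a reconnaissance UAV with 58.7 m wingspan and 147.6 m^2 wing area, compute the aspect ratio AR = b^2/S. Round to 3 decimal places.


Step 1: b^2 = 58.7^2 = 3445.69
Step 2: AR = 3445.69 / 147.6 = 23.345

23.345


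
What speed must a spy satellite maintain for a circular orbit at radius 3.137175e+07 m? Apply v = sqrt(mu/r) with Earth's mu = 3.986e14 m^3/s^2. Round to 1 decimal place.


Step 1: mu / r = 3.986e14 / 3.137175e+07 = 12705698.5983
Step 2: v = sqrt(12705698.5983) = 3564.5 m/s

3564.5


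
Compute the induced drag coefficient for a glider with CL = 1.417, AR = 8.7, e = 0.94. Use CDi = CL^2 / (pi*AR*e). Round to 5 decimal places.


Step 1: CL^2 = 1.417^2 = 2.007889
Step 2: pi * AR * e = 3.14159 * 8.7 * 0.94 = 25.691945
Step 3: CDi = 2.007889 / 25.691945 = 0.07815

0.07815


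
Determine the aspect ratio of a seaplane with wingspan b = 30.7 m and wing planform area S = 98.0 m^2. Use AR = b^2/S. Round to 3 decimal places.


Step 1: b^2 = 30.7^2 = 942.49
Step 2: AR = 942.49 / 98.0 = 9.617

9.617
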